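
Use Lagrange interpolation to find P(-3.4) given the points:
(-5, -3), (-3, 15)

Lagrange interpolation formula:
P(x) = Σ yᵢ × Lᵢ(x)
where Lᵢ(x) = Π_{j≠i} (x - xⱼ)/(xᵢ - xⱼ)

L_0(-3.4) = (-3.4 - (-3))/(-5 - (-3)) = 0.200000
L_1(-3.4) = (-3.4 - (-5))/(-3 - (-5)) = 0.800000

P(-3.4) = (-3)×L_0(-3.4) + 15×L_1(-3.4)
P(-3.4) = 11.400000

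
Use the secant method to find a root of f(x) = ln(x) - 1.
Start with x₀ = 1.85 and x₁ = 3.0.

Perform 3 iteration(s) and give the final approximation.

f(x) = ln(x) - 1
x₀ = 1.85, x₁ = 3.0

Secant formula: x_{n+1} = x_n - f(x_n)(x_n - x_{n-1})/(f(x_n) - f(x_{n-1}))

Iteration 1:
  f(1.850000) = -0.384814
  f(3.000000) = 0.098612
  x_2 = 3.000000 - 0.098612×(3.000000 - 1.850000)/(0.098612 - (-0.384814))
       = 2.765416
Iteration 2:
  f(3.000000) = 0.098612
  f(2.765416) = 0.017191
  x_3 = 2.765416 - 0.017191×(2.765416 - 3.000000)/(0.017191 - 0.098612)
       = 2.715887
Iteration 3:
  f(2.765416) = 0.017191
  f(2.715887) = -0.000882
  x_4 = 2.715887 - (-0.000882)×(2.715887 - 2.765416)/(-0.000882 - 0.017191)
       = 2.718303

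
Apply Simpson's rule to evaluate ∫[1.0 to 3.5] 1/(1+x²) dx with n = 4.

f(x) = 1/(1+x²)
a = 1.0, b = 3.5, n = 4
h = (b - a)/n = 0.625000

Simpson's rule: (h/3)[f(x₀) + 4f(x₁) + 2f(x₂) + ... + f(xₙ)]

x_0 = 1.0000, f(x_0) = 0.500000, coefficient = 1
x_1 = 1.6250, f(x_1) = 0.274678, coefficient = 4
x_2 = 2.2500, f(x_2) = 0.164948, coefficient = 2
x_3 = 2.8750, f(x_3) = 0.107926, coefficient = 4
x_4 = 3.5000, f(x_4) = 0.075472, coefficient = 1

I ≈ (0.625000/3) × 2.435784 = 0.507455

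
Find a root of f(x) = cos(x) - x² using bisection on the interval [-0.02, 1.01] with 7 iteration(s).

f(x) = cos(x) - x²
Initial interval: [-0.02, 1.01]

Iteration 1:
  c_1 = (-0.020000 + 1.010000)/2 = 0.495000
  f(c_1) = f(0.495000) = 0.634944
  f(a) × f(c) ≥ 0, new interval: [0.495000, 1.010000]
Iteration 2:
  c_2 = (0.495000 + 1.010000)/2 = 0.752500
  f(c_2) = f(0.752500) = 0.163726
  f(a) × f(c) ≥ 0, new interval: [0.752500, 1.010000]
Iteration 3:
  c_3 = (0.752500 + 1.010000)/2 = 0.881250
  f(c_3) = f(0.881250) = -0.140414
  f(a) × f(c) < 0, new interval: [0.752500, 0.881250]
Iteration 4:
  c_4 = (0.752500 + 0.881250)/2 = 0.816875
  f(c_4) = f(0.816875) = 0.017218
  f(a) × f(c) ≥ 0, new interval: [0.816875, 0.881250]
Iteration 5:
  c_5 = (0.816875 + 0.881250)/2 = 0.849063
  f(c_5) = f(0.849063) = -0.060220
  f(a) × f(c) < 0, new interval: [0.816875, 0.849063]
Iteration 6:
  c_6 = (0.816875 + 0.849063)/2 = 0.832969
  f(c_6) = f(0.832969) = -0.021155
  f(a) × f(c) < 0, new interval: [0.816875, 0.832969]
Iteration 7:
  c_7 = (0.816875 + 0.832969)/2 = 0.824922
  f(c_7) = f(0.824922) = -0.001882
  f(a) × f(c) < 0, new interval: [0.816875, 0.824922]

After 7 iteration(s), the approximation is c_7 = 0.824922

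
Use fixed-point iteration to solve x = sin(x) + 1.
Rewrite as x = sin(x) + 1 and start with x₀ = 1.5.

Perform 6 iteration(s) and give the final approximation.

Equation: x = sin(x) + 1
Fixed-point form: x = sin(x) + 1
x₀ = 1.5

x_1 = g(1.500000) = 1.997495
x_2 = g(1.997495) = 1.910337
x_3 = g(1.910337) = 1.942908
x_4 = g(1.942908) = 1.931562
x_5 = g(1.931562) = 1.935627
x_6 = g(1.935627) = 1.934184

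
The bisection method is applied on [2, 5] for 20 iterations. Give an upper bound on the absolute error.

Bisection error bound: |error| ≤ (b-a)/2^n
|error| ≤ (5 - 2)/2^20 = 3/2^20
|error| ≤ 0.0000028610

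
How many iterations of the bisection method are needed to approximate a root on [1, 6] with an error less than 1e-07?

We need (b-a)/2^n ≤ 1e-07
(6 - 1)/2^n ≤ 1e-07
5/2^n ≤ 1e-07
2^n ≥ 50000000
n ≥ log₂(50000000) = 25.58
n ≥ 26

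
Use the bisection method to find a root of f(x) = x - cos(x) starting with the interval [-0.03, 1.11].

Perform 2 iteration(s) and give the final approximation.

f(x) = x - cos(x)
Initial interval: [-0.03, 1.11]

Iteration 1:
  c_1 = (-0.030000 + 1.110000)/2 = 0.540000
  f(c_1) = f(0.540000) = -0.317709
  f(a) × f(c) ≥ 0, new interval: [0.540000, 1.110000]
Iteration 2:
  c_2 = (0.540000 + 1.110000)/2 = 0.825000
  f(c_2) = f(0.825000) = 0.146443
  f(a) × f(c) < 0, new interval: [0.540000, 0.825000]

After 2 iteration(s), the approximation is c_2 = 0.825000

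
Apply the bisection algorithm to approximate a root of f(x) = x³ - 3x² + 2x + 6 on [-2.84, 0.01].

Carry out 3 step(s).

f(x) = x³ - 3x² + 2x + 6
Initial interval: [-2.84, 0.01]

Iteration 1:
  c_1 = (-2.840000 + 0.010000)/2 = -1.415000
  f(c_1) = f(-1.415000) = -5.669823
  f(a) × f(c) ≥ 0, new interval: [-1.415000, 0.010000]
Iteration 2:
  c_2 = (-1.415000 + 0.010000)/2 = -0.702500
  f(c_2) = f(-0.702500) = 2.767793
  f(a) × f(c) < 0, new interval: [-1.415000, -0.702500]
Iteration 3:
  c_3 = (-1.415000 + (-0.702500))/2 = -1.058750
  f(c_3) = f(-1.058750) = -0.667162
  f(a) × f(c) ≥ 0, new interval: [-1.058750, -0.702500]

After 3 iteration(s), the approximation is c_3 = -1.058750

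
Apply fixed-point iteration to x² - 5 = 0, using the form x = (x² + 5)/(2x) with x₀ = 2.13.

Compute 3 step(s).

Equation: x² - 5 = 0
Fixed-point form: x = (x² + 5)/(2x)
x₀ = 2.13

x_1 = g(2.130000) = 2.238709
x_2 = g(2.238709) = 2.236070
x_3 = g(2.236070) = 2.236068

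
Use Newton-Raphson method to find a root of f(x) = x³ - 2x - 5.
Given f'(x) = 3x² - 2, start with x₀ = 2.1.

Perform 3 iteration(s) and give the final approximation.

f(x) = x³ - 2x - 5
f'(x) = 3x² - 2
x₀ = 2.1

Newton-Raphson formula: x_{n+1} = x_n - f(x_n)/f'(x_n)

Iteration 1:
  f(2.100000) = 0.061000
  f'(2.100000) = 11.230000
  x_1 = 2.100000 - 0.061000/11.230000 = 2.094568
Iteration 2:
  f(2.094568) = 0.000186
  f'(2.094568) = 11.161647
  x_2 = 2.094568 - 0.000186/11.161647 = 2.094551
Iteration 3:
  f(2.094551) = 0.000000
  f'(2.094551) = 11.161438
  x_3 = 2.094551 - 0.000000/11.161438 = 2.094551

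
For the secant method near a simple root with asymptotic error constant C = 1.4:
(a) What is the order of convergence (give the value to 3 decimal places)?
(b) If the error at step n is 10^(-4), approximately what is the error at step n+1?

(a) Secant method has superlinear convergence with order φ = (1+√5)/2 ≈ 1.618.
    This means |e_{n+1}| ≈ C|e_n|^1.618.

(b) With |e_n| = 10^(-4) and C = 1.4:
    |e_{n+1}| ≈ 1.4 × (10^(-4))^1.618 = 1.4 × 10^(-6.47)

(a) ≈ 1.618 (golden ratio); (b) |e_{n+1}| ≈ 4.721e-07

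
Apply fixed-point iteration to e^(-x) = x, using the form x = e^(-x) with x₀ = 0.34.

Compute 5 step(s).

Equation: e^(-x) = x
Fixed-point form: x = e^(-x)
x₀ = 0.34

x_1 = g(0.340000) = 0.711770
x_2 = g(0.711770) = 0.490775
x_3 = g(0.490775) = 0.612152
x_4 = g(0.612152) = 0.542183
x_5 = g(0.542183) = 0.581478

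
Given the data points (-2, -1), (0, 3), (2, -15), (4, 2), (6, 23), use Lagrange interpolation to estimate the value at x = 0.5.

Lagrange interpolation formula:
P(x) = Σ yᵢ × Lᵢ(x)
where Lᵢ(x) = Π_{j≠i} (x - xⱼ)/(xᵢ - xⱼ)

L_0(0.5) = (0.5 - 0)/(-2 - 0) × (0.5 - 2)/(-2 - 2) × (0.5 - 4)/(-2 - 4) × (0.5 - 6)/(-2 - 6) = -0.037598
L_1(0.5) = (0.5 - (-2))/(0 - (-2)) × (0.5 - 2)/(0 - 2) × (0.5 - 4)/(0 - 4) × (0.5 - 6)/(0 - 6) = 0.751953
L_2(0.5) = (0.5 - (-2))/(2 - (-2)) × (0.5 - 0)/(2 - 0) × (0.5 - 4)/(2 - 4) × (0.5 - 6)/(2 - 6) = 0.375977
L_3(0.5) = (0.5 - (-2))/(4 - (-2)) × (0.5 - 0)/(4 - 0) × (0.5 - 2)/(4 - 2) × (0.5 - 6)/(4 - 6) = -0.107422
L_4(0.5) = (0.5 - (-2))/(6 - (-2)) × (0.5 - 0)/(6 - 0) × (0.5 - 2)/(6 - 2) × (0.5 - 4)/(6 - 4) = 0.017090

P(0.5) = (-1)×L_0(0.5) + 3×L_1(0.5) + (-15)×L_2(0.5) + 2×L_3(0.5) + 23×L_4(0.5)
P(0.5) = -3.167969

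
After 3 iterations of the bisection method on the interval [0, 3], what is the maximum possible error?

Bisection error bound: |error| ≤ (b-a)/2^n
|error| ≤ (3 - 0)/2^3 = 3/2^3
|error| ≤ 0.3750000000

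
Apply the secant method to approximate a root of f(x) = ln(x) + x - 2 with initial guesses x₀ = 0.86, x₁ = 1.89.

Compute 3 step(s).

f(x) = ln(x) + x - 2
x₀ = 0.86, x₁ = 1.89

Secant formula: x_{n+1} = x_n - f(x_n)(x_n - x_{n-1})/(f(x_n) - f(x_{n-1}))

Iteration 1:
  f(0.860000) = -1.290823
  f(1.890000) = 0.526577
  x_2 = 1.890000 - 0.526577×(1.890000 - 0.860000)/(0.526577 - (-1.290823))
       = 1.591566
Iteration 2:
  f(1.890000) = 0.526577
  f(1.591566) = 0.056284
  x_3 = 1.591566 - 0.056284×(1.591566 - 1.890000)/(0.056284 - 0.526577)
       = 1.555850
Iteration 3:
  f(1.591566) = 0.056284
  f(1.555850) = -0.002129
  x_4 = 1.555850 - (-0.002129)×(1.555850 - 1.591566)/(-0.002129 - 0.056284)
       = 1.557151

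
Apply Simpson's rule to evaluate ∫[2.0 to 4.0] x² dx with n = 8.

f(x) = x²
a = 2.0, b = 4.0, n = 8
h = (b - a)/n = 0.250000

Simpson's rule: (h/3)[f(x₀) + 4f(x₁) + 2f(x₂) + ... + f(xₙ)]

x_0 = 2.0000, f(x_0) = 4.000000, coefficient = 1
x_1 = 2.2500, f(x_1) = 5.062500, coefficient = 4
x_2 = 2.5000, f(x_2) = 6.250000, coefficient = 2
x_3 = 2.7500, f(x_3) = 7.562500, coefficient = 4
x_4 = 3.0000, f(x_4) = 9.000000, coefficient = 2
x_5 = 3.2500, f(x_5) = 10.562500, coefficient = 4
x_6 = 3.5000, f(x_6) = 12.250000, coefficient = 2
x_7 = 3.7500, f(x_7) = 14.062500, coefficient = 4
x_8 = 4.0000, f(x_8) = 16.000000, coefficient = 1

I ≈ (0.250000/3) × 224.000000 = 18.666667
Exact value: 18.666667
Error: 0.000000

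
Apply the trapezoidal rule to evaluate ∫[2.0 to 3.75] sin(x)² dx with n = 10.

f(x) = sin(x)²
a = 2.0, b = 3.75, n = 10
h = (b - a)/n = 0.175000

Trapezoidal rule: (h/2)[f(x₀) + 2f(x₁) + 2f(x₂) + ... + f(xₙ)]

x_0 = 2.0000, f(x_0) = 0.826822, coefficient = 1
x_1 = 2.1750, f(x_1) = 0.677255, coefficient = 2
x_2 = 2.3500, f(x_2) = 0.506194, coefficient = 2
x_3 = 2.5250, f(x_3) = 0.334383, coefficient = 2
x_4 = 2.7000, f(x_4) = 0.182654, coefficient = 2
x_5 = 2.8750, f(x_5) = 0.069404, coefficient = 2
x_6 = 3.0500, f(x_6) = 0.008366, coefficient = 2
x_7 = 3.2250, f(x_7) = 0.006941, coefficient = 2
x_8 = 3.4000, f(x_8) = 0.065301, coefficient = 2
x_9 = 3.5750, f(x_9) = 0.176371, coefficient = 2
x_10 = 3.7500, f(x_10) = 0.326682, coefficient = 1

I ≈ (0.175000/2) × 5.207240 = 0.455634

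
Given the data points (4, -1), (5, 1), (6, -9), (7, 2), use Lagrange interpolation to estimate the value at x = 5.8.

Lagrange interpolation formula:
P(x) = Σ yᵢ × Lᵢ(x)
where Lᵢ(x) = Π_{j≠i} (x - xⱼ)/(xᵢ - xⱼ)

L_0(5.8) = (5.8 - 5)/(4 - 5) × (5.8 - 6)/(4 - 6) × (5.8 - 7)/(4 - 7) = -0.032000
L_1(5.8) = (5.8 - 4)/(5 - 4) × (5.8 - 6)/(5 - 6) × (5.8 - 7)/(5 - 7) = 0.216000
L_2(5.8) = (5.8 - 4)/(6 - 4) × (5.8 - 5)/(6 - 5) × (5.8 - 7)/(6 - 7) = 0.864000
L_3(5.8) = (5.8 - 4)/(7 - 4) × (5.8 - 5)/(7 - 5) × (5.8 - 6)/(7 - 6) = -0.048000

P(5.8) = (-1)×L_0(5.8) + 1×L_1(5.8) + (-9)×L_2(5.8) + 2×L_3(5.8)
P(5.8) = -7.624000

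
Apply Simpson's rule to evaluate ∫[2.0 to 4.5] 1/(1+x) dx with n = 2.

f(x) = 1/(1+x)
a = 2.0, b = 4.5, n = 2
h = (b - a)/n = 1.250000

Simpson's rule: (h/3)[f(x₀) + 4f(x₁) + 2f(x₂) + ... + f(xₙ)]

x_0 = 2.0000, f(x_0) = 0.333333, coefficient = 1
x_1 = 3.2500, f(x_1) = 0.235294, coefficient = 4
x_2 = 4.5000, f(x_2) = 0.181818, coefficient = 1

I ≈ (1.250000/3) × 1.456328 = 0.606803
Exact value: 0.606136
Error: 0.000668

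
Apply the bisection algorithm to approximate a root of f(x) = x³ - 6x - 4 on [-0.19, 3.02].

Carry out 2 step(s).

f(x) = x³ - 6x - 4
Initial interval: [-0.19, 3.02]

Iteration 1:
  c_1 = (-0.190000 + 3.020000)/2 = 1.415000
  f(c_1) = f(1.415000) = -9.656852
  f(a) × f(c) ≥ 0, new interval: [1.415000, 3.020000]
Iteration 2:
  c_2 = (1.415000 + 3.020000)/2 = 2.217500
  f(c_2) = f(2.217500) = -6.400873
  f(a) × f(c) ≥ 0, new interval: [2.217500, 3.020000]

After 2 iteration(s), the approximation is c_2 = 2.217500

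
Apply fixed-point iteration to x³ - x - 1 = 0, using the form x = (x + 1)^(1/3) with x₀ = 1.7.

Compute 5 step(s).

Equation: x³ - x - 1 = 0
Fixed-point form: x = (x + 1)^(1/3)
x₀ = 1.7

x_1 = g(1.700000) = 1.392477
x_2 = g(1.392477) = 1.337465
x_3 = g(1.337465) = 1.327135
x_4 = g(1.327135) = 1.325177
x_5 = g(1.325177) = 1.324805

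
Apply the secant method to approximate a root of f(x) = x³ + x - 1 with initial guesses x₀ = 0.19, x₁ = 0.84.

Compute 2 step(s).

f(x) = x³ + x - 1
x₀ = 0.19, x₁ = 0.84

Secant formula: x_{n+1} = x_n - f(x_n)(x_n - x_{n-1})/(f(x_n) - f(x_{n-1}))

Iteration 1:
  f(0.190000) = -0.803141
  f(0.840000) = 0.432704
  x_2 = 0.840000 - 0.432704×(0.840000 - 0.190000)/(0.432704 - (-0.803141))
       = 0.612417
Iteration 2:
  f(0.840000) = 0.432704
  f(0.612417) = -0.157894
  x_3 = 0.612417 - (-0.157894)×(0.612417 - 0.840000)/(-0.157894 - 0.432704)
       = 0.673260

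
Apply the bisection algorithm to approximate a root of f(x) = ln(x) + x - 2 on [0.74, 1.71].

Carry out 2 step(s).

f(x) = ln(x) + x - 2
Initial interval: [0.74, 1.71]

Iteration 1:
  c_1 = (0.740000 + 1.710000)/2 = 1.225000
  f(c_1) = f(1.225000) = -0.572059
  f(a) × f(c) ≥ 0, new interval: [1.225000, 1.710000]
Iteration 2:
  c_2 = (1.225000 + 1.710000)/2 = 1.467500
  f(c_2) = f(1.467500) = -0.148940
  f(a) × f(c) ≥ 0, new interval: [1.467500, 1.710000]

After 2 iteration(s), the approximation is c_2 = 1.467500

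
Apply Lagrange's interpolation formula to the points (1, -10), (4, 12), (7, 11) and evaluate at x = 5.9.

Lagrange interpolation formula:
P(x) = Σ yᵢ × Lᵢ(x)
where Lᵢ(x) = Π_{j≠i} (x - xⱼ)/(xᵢ - xⱼ)

L_0(5.9) = (5.9 - 4)/(1 - 4) × (5.9 - 7)/(1 - 7) = -0.116111
L_1(5.9) = (5.9 - 1)/(4 - 1) × (5.9 - 7)/(4 - 7) = 0.598889
L_2(5.9) = (5.9 - 1)/(7 - 1) × (5.9 - 4)/(7 - 4) = 0.517222

P(5.9) = (-10)×L_0(5.9) + 12×L_1(5.9) + 11×L_2(5.9)
P(5.9) = 14.037222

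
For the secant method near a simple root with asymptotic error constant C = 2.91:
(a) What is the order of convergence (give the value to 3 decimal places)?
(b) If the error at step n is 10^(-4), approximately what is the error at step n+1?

(a) Secant method has superlinear convergence with order φ = (1+√5)/2 ≈ 1.618.
    This means |e_{n+1}| ≈ C|e_n|^1.618.

(b) With |e_n| = 10^(-4) and C = 2.91:
    |e_{n+1}| ≈ 2.91 × (10^(-4))^1.618 = 2.91 × 10^(-6.47)

(a) ≈ 1.618 (golden ratio); (b) |e_{n+1}| ≈ 9.812e-07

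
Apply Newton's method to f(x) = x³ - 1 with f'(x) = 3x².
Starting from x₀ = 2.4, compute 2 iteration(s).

f(x) = x³ - 1
f'(x) = 3x²
x₀ = 2.4

Newton-Raphson formula: x_{n+1} = x_n - f(x_n)/f'(x_n)

Iteration 1:
  f(2.400000) = 12.824000
  f'(2.400000) = 17.280000
  x_1 = 2.400000 - 12.824000/17.280000 = 1.657870
Iteration 2:
  f(1.657870) = 3.556713
  f'(1.657870) = 8.245602
  x_2 = 1.657870 - 3.556713/8.245602 = 1.226524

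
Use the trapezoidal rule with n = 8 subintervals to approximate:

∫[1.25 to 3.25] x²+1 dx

f(x) = x²+1
a = 1.25, b = 3.25, n = 8
h = (b - a)/n = 0.250000

Trapezoidal rule: (h/2)[f(x₀) + 2f(x₁) + 2f(x₂) + ... + f(xₙ)]

x_0 = 1.2500, f(x_0) = 2.562500, coefficient = 1
x_1 = 1.5000, f(x_1) = 3.250000, coefficient = 2
x_2 = 1.7500, f(x_2) = 4.062500, coefficient = 2
x_3 = 2.0000, f(x_3) = 5.000000, coefficient = 2
x_4 = 2.2500, f(x_4) = 6.062500, coefficient = 2
x_5 = 2.5000, f(x_5) = 7.250000, coefficient = 2
x_6 = 2.7500, f(x_6) = 8.562500, coefficient = 2
x_7 = 3.0000, f(x_7) = 10.000000, coefficient = 2
x_8 = 3.2500, f(x_8) = 11.562500, coefficient = 1

I ≈ (0.250000/2) × 102.500000 = 12.812500
Exact value: 12.791667
Error: 0.020833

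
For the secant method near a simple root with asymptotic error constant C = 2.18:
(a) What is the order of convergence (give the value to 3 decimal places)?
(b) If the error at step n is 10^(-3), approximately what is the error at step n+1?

(a) Secant method has superlinear convergence with order φ = (1+√5)/2 ≈ 1.618.
    This means |e_{n+1}| ≈ C|e_n|^1.618.

(b) With |e_n| = 10^(-3) and C = 2.18:
    |e_{n+1}| ≈ 2.18 × (10^(-3))^1.618 = 2.18 × 10^(-4.85)

(a) ≈ 1.618 (golden ratio); (b) |e_{n+1}| ≈ 3.050e-05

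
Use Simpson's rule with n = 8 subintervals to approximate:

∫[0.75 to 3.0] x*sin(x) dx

f(x) = x*sin(x)
a = 0.75, b = 3.0, n = 8
h = (b - a)/n = 0.281250

Simpson's rule: (h/3)[f(x₀) + 4f(x₁) + 2f(x₂) + ... + f(xₙ)]

x_0 = 0.7500, f(x_0) = 0.511229, coefficient = 1
x_1 = 1.0312, f(x_1) = 0.884753, coefficient = 4
x_2 = 1.3125, f(x_2) = 1.268960, coefficient = 2
x_3 = 1.5938, f(x_3) = 1.593330, coefficient = 4
x_4 = 1.8750, f(x_4) = 1.788911, coefficient = 2
x_5 = 2.1562, f(x_5) = 1.797151, coefficient = 4
x_6 = 2.4375, f(x_6) = 1.577897, coefficient = 2
x_7 = 2.7188, f(x_7) = 1.115651, coefficient = 4
x_8 = 3.0000, f(x_8) = 0.423360, coefficient = 1

I ≈ (0.281250/3) × 31.769665 = 2.978406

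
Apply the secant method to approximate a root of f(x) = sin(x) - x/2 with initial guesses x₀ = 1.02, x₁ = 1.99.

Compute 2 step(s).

f(x) = sin(x) - x/2
x₀ = 1.02, x₁ = 1.99

Secant formula: x_{n+1} = x_n - f(x_n)(x_n - x_{n-1})/(f(x_n) - f(x_{n-1}))

Iteration 1:
  f(1.020000) = 0.342108
  f(1.990000) = -0.081587
  x_2 = 1.990000 - (-0.081587)×(1.990000 - 1.020000)/(-0.081587 - 0.342108)
       = 1.803217
Iteration 2:
  f(1.990000) = -0.081587
  f(1.803217) = 0.071503
  x_3 = 1.803217 - 0.071503×(1.803217 - 1.990000)/(0.071503 - (-0.081587))
       = 1.890457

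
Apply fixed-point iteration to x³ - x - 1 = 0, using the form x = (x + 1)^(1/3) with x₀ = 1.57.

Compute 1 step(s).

Equation: x³ - x - 1 = 0
Fixed-point form: x = (x + 1)^(1/3)
x₀ = 1.57

x_1 = g(1.570000) = 1.369760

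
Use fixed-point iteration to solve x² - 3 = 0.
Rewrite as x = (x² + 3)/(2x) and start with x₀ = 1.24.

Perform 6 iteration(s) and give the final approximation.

Equation: x² - 3 = 0
Fixed-point form: x = (x² + 3)/(2x)
x₀ = 1.24

x_1 = g(1.240000) = 1.829677
x_2 = g(1.829677) = 1.734655
x_3 = g(1.734655) = 1.732053
x_4 = g(1.732053) = 1.732051
x_5 = g(1.732051) = 1.732051
x_6 = g(1.732051) = 1.732051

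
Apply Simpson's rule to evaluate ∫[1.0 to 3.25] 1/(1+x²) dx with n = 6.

f(x) = 1/(1+x²)
a = 1.0, b = 3.25, n = 6
h = (b - a)/n = 0.375000

Simpson's rule: (h/3)[f(x₀) + 4f(x₁) + 2f(x₂) + ... + f(xₙ)]

x_0 = 1.0000, f(x_0) = 0.500000, coefficient = 1
x_1 = 1.3750, f(x_1) = 0.345946, coefficient = 4
x_2 = 1.7500, f(x_2) = 0.246154, coefficient = 2
x_3 = 2.1250, f(x_3) = 0.181303, coefficient = 4
x_4 = 2.5000, f(x_4) = 0.137931, coefficient = 2
x_5 = 2.8750, f(x_5) = 0.107926, coefficient = 4
x_6 = 3.2500, f(x_6) = 0.086486, coefficient = 1

I ≈ (0.375000/3) × 3.895356 = 0.486919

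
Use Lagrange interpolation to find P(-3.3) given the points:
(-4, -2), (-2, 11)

Lagrange interpolation formula:
P(x) = Σ yᵢ × Lᵢ(x)
where Lᵢ(x) = Π_{j≠i} (x - xⱼ)/(xᵢ - xⱼ)

L_0(-3.3) = (-3.3 - (-2))/(-4 - (-2)) = 0.650000
L_1(-3.3) = (-3.3 - (-4))/(-2 - (-4)) = 0.350000

P(-3.3) = (-2)×L_0(-3.3) + 11×L_1(-3.3)
P(-3.3) = 2.550000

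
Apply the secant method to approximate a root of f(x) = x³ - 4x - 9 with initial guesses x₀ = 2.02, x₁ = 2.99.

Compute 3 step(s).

f(x) = x³ - 4x - 9
x₀ = 2.02, x₁ = 2.99

Secant formula: x_{n+1} = x_n - f(x_n)(x_n - x_{n-1})/(f(x_n) - f(x_{n-1}))

Iteration 1:
  f(2.020000) = -8.837592
  f(2.990000) = 5.770899
  x_2 = 2.990000 - 5.770899×(2.990000 - 2.020000)/(5.770899 - (-8.837592))
       = 2.606814
Iteration 2:
  f(2.990000) = 5.770899
  f(2.606814) = -1.712709
  x_3 = 2.606814 - (-1.712709)×(2.606814 - 2.990000)/(-1.712709 - 5.770899)
       = 2.694510
Iteration 3:
  f(2.606814) = -1.712709
  f(2.694510) = -0.214857
  x_4 = 2.694510 - (-0.214857)×(2.694510 - 2.606814)/(-0.214857 - (-1.712709))
       = 2.707090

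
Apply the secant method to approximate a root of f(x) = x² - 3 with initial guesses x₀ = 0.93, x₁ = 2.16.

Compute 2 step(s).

f(x) = x² - 3
x₀ = 0.93, x₁ = 2.16

Secant formula: x_{n+1} = x_n - f(x_n)(x_n - x_{n-1})/(f(x_n) - f(x_{n-1}))

Iteration 1:
  f(0.930000) = -2.135100
  f(2.160000) = 1.665600
  x_2 = 2.160000 - 1.665600×(2.160000 - 0.930000)/(1.665600 - (-2.135100))
       = 1.620971
Iteration 2:
  f(2.160000) = 1.665600
  f(1.620971) = -0.372453
  x_3 = 1.620971 - (-0.372453)×(1.620971 - 2.160000)/(-0.372453 - 1.665600)
       = 1.719478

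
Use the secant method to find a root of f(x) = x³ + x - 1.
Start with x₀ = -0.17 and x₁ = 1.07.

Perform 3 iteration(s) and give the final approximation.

f(x) = x³ + x - 1
x₀ = -0.17, x₁ = 1.07

Secant formula: x_{n+1} = x_n - f(x_n)(x_n - x_{n-1})/(f(x_n) - f(x_{n-1}))

Iteration 1:
  f(-0.170000) = -1.174913
  f(1.070000) = 1.295043
  x_2 = 1.070000 - 1.295043×(1.070000 - (-0.170000))/(1.295043 - (-1.174913))
       = 0.419845
Iteration 2:
  f(1.070000) = 1.295043
  f(0.419845) = -0.506148
  x_3 = 0.419845 - (-0.506148)×(0.419845 - 1.070000)/(-0.506148 - 1.295043)
       = 0.602544
Iteration 3:
  f(0.419845) = -0.506148
  f(0.602544) = -0.178697
  x_4 = 0.602544 - (-0.178697)×(0.602544 - 0.419845)/(-0.178697 - (-0.506148))
       = 0.702246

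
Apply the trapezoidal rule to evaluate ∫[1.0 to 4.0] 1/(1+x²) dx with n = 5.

f(x) = 1/(1+x²)
a = 1.0, b = 4.0, n = 5
h = (b - a)/n = 0.600000

Trapezoidal rule: (h/2)[f(x₀) + 2f(x₁) + 2f(x₂) + ... + f(xₙ)]

x_0 = 1.0000, f(x_0) = 0.500000, coefficient = 1
x_1 = 1.6000, f(x_1) = 0.280899, coefficient = 2
x_2 = 2.2000, f(x_2) = 0.171233, coefficient = 2
x_3 = 2.8000, f(x_3) = 0.113122, coefficient = 2
x_4 = 3.4000, f(x_4) = 0.079618, coefficient = 2
x_5 = 4.0000, f(x_5) = 0.058824, coefficient = 1

I ≈ (0.600000/2) × 1.848567 = 0.554570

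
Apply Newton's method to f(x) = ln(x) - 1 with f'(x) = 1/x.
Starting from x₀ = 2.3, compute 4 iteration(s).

f(x) = ln(x) - 1
f'(x) = 1/x
x₀ = 2.3

Newton-Raphson formula: x_{n+1} = x_n - f(x_n)/f'(x_n)

Iteration 1:
  f(2.300000) = -0.167091
  f'(2.300000) = 0.434783
  x_1 = 2.300000 - (-0.167091)/0.434783 = 2.684309
Iteration 2:
  f(2.684309) = -0.012577
  f'(2.684309) = 0.372535
  x_2 = 2.684309 - (-0.012577)/0.372535 = 2.718069
Iteration 3:
  f(2.718069) = -0.000078
  f'(2.718069) = 0.367908
  x_3 = 2.718069 - (-0.000078)/0.367908 = 2.718282
Iteration 4:
  f(2.718282) = 0.000000
  f'(2.718282) = 0.367879
  x_4 = 2.718282 - 0.000000/0.367879 = 2.718282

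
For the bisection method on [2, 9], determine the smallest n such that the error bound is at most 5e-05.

We need (b-a)/2^n ≤ 5e-05
(9 - 2)/2^n ≤ 5e-05
7/2^n ≤ 5e-05
2^n ≥ 140000
n ≥ log₂(140000) = 17.10
n ≥ 18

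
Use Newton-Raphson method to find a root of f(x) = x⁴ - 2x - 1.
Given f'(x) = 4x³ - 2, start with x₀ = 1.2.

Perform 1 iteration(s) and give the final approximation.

f(x) = x⁴ - 2x - 1
f'(x) = 4x³ - 2
x₀ = 1.2

Newton-Raphson formula: x_{n+1} = x_n - f(x_n)/f'(x_n)

Iteration 1:
  f(1.200000) = -1.326400
  f'(1.200000) = 4.912000
  x_1 = 1.200000 - (-1.326400)/4.912000 = 1.470033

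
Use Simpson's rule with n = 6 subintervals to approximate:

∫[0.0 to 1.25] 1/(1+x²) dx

f(x) = 1/(1+x²)
a = 0.0, b = 1.25, n = 6
h = (b - a)/n = 0.208333

Simpson's rule: (h/3)[f(x₀) + 4f(x₁) + 2f(x₂) + ... + f(xₙ)]

x_0 = 0.0000, f(x_0) = 1.000000, coefficient = 1
x_1 = 0.2083, f(x_1) = 0.958403, coefficient = 4
x_2 = 0.4167, f(x_2) = 0.852071, coefficient = 2
x_3 = 0.6250, f(x_3) = 0.719101, coefficient = 4
x_4 = 0.8333, f(x_4) = 0.590164, coefficient = 2
x_5 = 1.0417, f(x_5) = 0.479600, coefficient = 4
x_6 = 1.2500, f(x_6) = 0.390244, coefficient = 1

I ≈ (0.208333/3) × 12.903130 = 0.896051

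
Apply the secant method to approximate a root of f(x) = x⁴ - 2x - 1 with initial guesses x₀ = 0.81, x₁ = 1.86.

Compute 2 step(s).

f(x) = x⁴ - 2x - 1
x₀ = 0.81, x₁ = 1.86

Secant formula: x_{n+1} = x_n - f(x_n)(x_n - x_{n-1})/(f(x_n) - f(x_{n-1}))

Iteration 1:
  f(0.810000) = -2.189533
  f(1.860000) = 7.248832
  x_2 = 1.860000 - 7.248832×(1.860000 - 0.810000)/(7.248832 - (-2.189533))
       = 1.053581
Iteration 2:
  f(1.860000) = 7.248832
  f(1.053581) = -1.874988
  x_3 = 1.053581 - (-1.874988)×(1.053581 - 1.860000)/(-1.874988 - 7.248832)
       = 1.219304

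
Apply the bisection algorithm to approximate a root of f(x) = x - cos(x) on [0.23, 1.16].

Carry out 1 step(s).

f(x) = x - cos(x)
Initial interval: [0.23, 1.16]

Iteration 1:
  c_1 = (0.230000 + 1.160000)/2 = 0.695000
  f(c_1) = f(0.695000) = -0.073054
  f(a) × f(c) ≥ 0, new interval: [0.695000, 1.160000]

After 1 iteration(s), the approximation is c_1 = 0.695000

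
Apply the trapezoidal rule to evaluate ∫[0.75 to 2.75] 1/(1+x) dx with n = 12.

f(x) = 1/(1+x)
a = 0.75, b = 2.75, n = 12
h = (b - a)/n = 0.166667

Trapezoidal rule: (h/2)[f(x₀) + 2f(x₁) + 2f(x₂) + ... + f(xₙ)]

x_0 = 0.7500, f(x_0) = 0.571429, coefficient = 1
x_1 = 0.9167, f(x_1) = 0.521739, coefficient = 2
x_2 = 1.0833, f(x_2) = 0.480000, coefficient = 2
x_3 = 1.2500, f(x_3) = 0.444444, coefficient = 2
x_4 = 1.4167, f(x_4) = 0.413793, coefficient = 2
x_5 = 1.5833, f(x_5) = 0.387097, coefficient = 2
x_6 = 1.7500, f(x_6) = 0.363636, coefficient = 2
x_7 = 1.9167, f(x_7) = 0.342857, coefficient = 2
x_8 = 2.0833, f(x_8) = 0.324324, coefficient = 2
x_9 = 2.2500, f(x_9) = 0.307692, coefficient = 2
x_10 = 2.4167, f(x_10) = 0.292683, coefficient = 2
x_11 = 2.5833, f(x_11) = 0.279070, coefficient = 2
x_12 = 2.7500, f(x_12) = 0.266667, coefficient = 1

I ≈ (0.166667/2) × 9.152768 = 0.762731
Exact value: 0.762140
Error: 0.000591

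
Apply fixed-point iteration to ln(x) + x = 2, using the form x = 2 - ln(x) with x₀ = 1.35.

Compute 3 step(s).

Equation: ln(x) + x = 2
Fixed-point form: x = 2 - ln(x)
x₀ = 1.35

x_1 = g(1.350000) = 1.699895
x_2 = g(1.699895) = 1.469433
x_3 = g(1.469433) = 1.615123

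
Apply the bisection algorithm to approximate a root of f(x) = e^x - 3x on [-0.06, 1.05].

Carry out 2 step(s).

f(x) = e^x - 3x
Initial interval: [-0.06, 1.05]

Iteration 1:
  c_1 = (-0.060000 + 1.050000)/2 = 0.495000
  f(c_1) = f(0.495000) = 0.155498
  f(a) × f(c) ≥ 0, new interval: [0.495000, 1.050000]
Iteration 2:
  c_2 = (0.495000 + 1.050000)/2 = 0.772500
  f(c_2) = f(0.772500) = -0.152328
  f(a) × f(c) < 0, new interval: [0.495000, 0.772500]

After 2 iteration(s), the approximation is c_2 = 0.772500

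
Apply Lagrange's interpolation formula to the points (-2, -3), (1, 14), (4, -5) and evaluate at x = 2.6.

Lagrange interpolation formula:
P(x) = Σ yᵢ × Lᵢ(x)
where Lᵢ(x) = Π_{j≠i} (x - xⱼ)/(xᵢ - xⱼ)

L_0(2.6) = (2.6 - 1)/(-2 - 1) × (2.6 - 4)/(-2 - 4) = -0.124444
L_1(2.6) = (2.6 - (-2))/(1 - (-2)) × (2.6 - 4)/(1 - 4) = 0.715556
L_2(2.6) = (2.6 - (-2))/(4 - (-2)) × (2.6 - 1)/(4 - 1) = 0.408889

P(2.6) = (-3)×L_0(2.6) + 14×L_1(2.6) + (-5)×L_2(2.6)
P(2.6) = 8.346667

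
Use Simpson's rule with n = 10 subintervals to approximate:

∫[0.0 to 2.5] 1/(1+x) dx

f(x) = 1/(1+x)
a = 0.0, b = 2.5, n = 10
h = (b - a)/n = 0.250000

Simpson's rule: (h/3)[f(x₀) + 4f(x₁) + 2f(x₂) + ... + f(xₙ)]

x_0 = 0.0000, f(x_0) = 1.000000, coefficient = 1
x_1 = 0.2500, f(x_1) = 0.800000, coefficient = 4
x_2 = 0.5000, f(x_2) = 0.666667, coefficient = 2
x_3 = 0.7500, f(x_3) = 0.571429, coefficient = 4
x_4 = 1.0000, f(x_4) = 0.500000, coefficient = 2
x_5 = 1.2500, f(x_5) = 0.444444, coefficient = 4
x_6 = 1.5000, f(x_6) = 0.400000, coefficient = 2
x_7 = 1.7500, f(x_7) = 0.363636, coefficient = 4
x_8 = 2.0000, f(x_8) = 0.333333, coefficient = 2
x_9 = 2.2500, f(x_9) = 0.307692, coefficient = 4
x_10 = 2.5000, f(x_10) = 0.285714, coefficient = 1

I ≈ (0.250000/3) × 15.034521 = 1.252877
Exact value: 1.252763
Error: 0.000114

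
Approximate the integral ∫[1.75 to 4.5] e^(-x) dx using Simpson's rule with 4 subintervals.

f(x) = e^(-x)
a = 1.75, b = 4.5, n = 4
h = (b - a)/n = 0.687500

Simpson's rule: (h/3)[f(x₀) + 4f(x₁) + 2f(x₂) + ... + f(xₙ)]

x_0 = 1.7500, f(x_0) = 0.173774, coefficient = 1
x_1 = 2.4375, f(x_1) = 0.087379, coefficient = 4
x_2 = 3.1250, f(x_2) = 0.043937, coefficient = 2
x_3 = 3.8125, f(x_3) = 0.022093, coefficient = 4
x_4 = 4.5000, f(x_4) = 0.011109, coefficient = 1

I ≈ (0.687500/3) × 0.710644 = 0.162856
Exact value: 0.162665
Error: 0.000191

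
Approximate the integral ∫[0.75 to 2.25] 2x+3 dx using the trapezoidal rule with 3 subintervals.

f(x) = 2x+3
a = 0.75, b = 2.25, n = 3
h = (b - a)/n = 0.500000

Trapezoidal rule: (h/2)[f(x₀) + 2f(x₁) + 2f(x₂) + ... + f(xₙ)]

x_0 = 0.7500, f(x_0) = 4.500000, coefficient = 1
x_1 = 1.2500, f(x_1) = 5.500000, coefficient = 2
x_2 = 1.7500, f(x_2) = 6.500000, coefficient = 2
x_3 = 2.2500, f(x_3) = 7.500000, coefficient = 1

I ≈ (0.500000/2) × 36.000000 = 9.000000
Exact value: 9.000000
Error: 0.000000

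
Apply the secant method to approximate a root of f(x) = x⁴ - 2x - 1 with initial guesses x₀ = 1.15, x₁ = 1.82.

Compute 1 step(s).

f(x) = x⁴ - 2x - 1
x₀ = 1.15, x₁ = 1.82

Secant formula: x_{n+1} = x_n - f(x_n)(x_n - x_{n-1})/(f(x_n) - f(x_{n-1}))

Iteration 1:
  f(1.150000) = -1.550994
  f(1.820000) = 6.331994
  x_2 = 1.820000 - 6.331994×(1.820000 - 1.150000)/(6.331994 - (-1.550994))
       = 1.281824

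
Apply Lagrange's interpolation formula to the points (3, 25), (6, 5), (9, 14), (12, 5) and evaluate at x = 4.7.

Lagrange interpolation formula:
P(x) = Σ yᵢ × Lᵢ(x)
where Lᵢ(x) = Π_{j≠i} (x - xⱼ)/(xᵢ - xⱼ)

L_0(4.7) = (4.7 - 6)/(3 - 6) × (4.7 - 9)/(3 - 9) × (4.7 - 12)/(3 - 12) = 0.251895
L_1(4.7) = (4.7 - 3)/(6 - 3) × (4.7 - 9)/(6 - 9) × (4.7 - 12)/(6 - 12) = 0.988204
L_2(4.7) = (4.7 - 3)/(9 - 3) × (4.7 - 6)/(9 - 6) × (4.7 - 12)/(9 - 12) = -0.298759
L_3(4.7) = (4.7 - 3)/(12 - 3) × (4.7 - 6)/(12 - 6) × (4.7 - 9)/(12 - 9) = 0.058660

P(4.7) = 25×L_0(4.7) + 5×L_1(4.7) + 14×L_2(4.7) + 5×L_3(4.7)
P(4.7) = 7.349068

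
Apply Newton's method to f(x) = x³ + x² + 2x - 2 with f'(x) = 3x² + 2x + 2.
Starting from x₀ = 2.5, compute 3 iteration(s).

f(x) = x³ + x² + 2x - 2
f'(x) = 3x² + 2x + 2
x₀ = 2.5

Newton-Raphson formula: x_{n+1} = x_n - f(x_n)/f'(x_n)

Iteration 1:
  f(2.500000) = 24.875000
  f'(2.500000) = 25.750000
  x_1 = 2.500000 - 24.875000/25.750000 = 1.533981
Iteration 2:
  f(1.533981) = 7.030662
  f'(1.533981) = 12.127250
  x_2 = 1.533981 - 7.030662/12.127250 = 0.954240
Iteration 3:
  f(0.954240) = 1.687959
  f'(0.954240) = 6.640200
  x_3 = 0.954240 - 1.687959/6.640200 = 0.700037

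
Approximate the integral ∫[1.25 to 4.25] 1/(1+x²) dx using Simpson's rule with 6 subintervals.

f(x) = 1/(1+x²)
a = 1.25, b = 4.25, n = 6
h = (b - a)/n = 0.500000

Simpson's rule: (h/3)[f(x₀) + 4f(x₁) + 2f(x₂) + ... + f(xₙ)]

x_0 = 1.2500, f(x_0) = 0.390244, coefficient = 1
x_1 = 1.7500, f(x_1) = 0.246154, coefficient = 4
x_2 = 2.2500, f(x_2) = 0.164948, coefficient = 2
x_3 = 2.7500, f(x_3) = 0.116788, coefficient = 4
x_4 = 3.2500, f(x_4) = 0.086486, coefficient = 2
x_5 = 3.7500, f(x_5) = 0.066390, coefficient = 4
x_6 = 4.2500, f(x_6) = 0.052459, coefficient = 1

I ≈ (0.500000/3) × 2.662902 = 0.443817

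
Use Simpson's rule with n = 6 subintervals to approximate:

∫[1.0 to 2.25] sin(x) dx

f(x) = sin(x)
a = 1.0, b = 2.25, n = 6
h = (b - a)/n = 0.208333

Simpson's rule: (h/3)[f(x₀) + 4f(x₁) + 2f(x₂) + ... + f(xₙ)]

x_0 = 1.0000, f(x_0) = 0.841471, coefficient = 1
x_1 = 1.2083, f(x_1) = 0.935026, coefficient = 4
x_2 = 1.4167, f(x_2) = 0.988146, coefficient = 2
x_3 = 1.6250, f(x_3) = 0.998531, coefficient = 4
x_4 = 1.8333, f(x_4) = 0.965735, coefficient = 2
x_5 = 2.0417, f(x_5) = 0.891174, coefficient = 4
x_6 = 2.2500, f(x_6) = 0.778073, coefficient = 1

I ≈ (0.208333/3) × 16.826230 = 1.168488
Exact value: 1.168476
Error: 0.000012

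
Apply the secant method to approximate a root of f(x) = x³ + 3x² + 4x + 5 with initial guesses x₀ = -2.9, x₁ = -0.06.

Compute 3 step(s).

f(x) = x³ + 3x² + 4x + 5
x₀ = -2.9, x₁ = -0.06

Secant formula: x_{n+1} = x_n - f(x_n)(x_n - x_{n-1})/(f(x_n) - f(x_{n-1}))

Iteration 1:
  f(-2.900000) = -5.759000
  f(-0.060000) = 4.770584
  x_2 = -0.060000 - 4.770584×(-0.060000 - (-2.900000))/(4.770584 - (-5.759000))
       = -1.346704
Iteration 2:
  f(-0.060000) = 4.770584
  f(-1.346704) = 2.611621
  x_3 = -1.346704 - 2.611621×(-1.346704 - (-0.060000))/(2.611621 - 4.770584)
       = -2.903184
Iteration 3:
  f(-1.346704) = 2.611621
  f(-2.903184) = -5.796726
  x_4 = -2.903184 - (-5.796726)×(-2.903184 - (-1.346704))/(-5.796726 - 2.611621)
       = -1.830145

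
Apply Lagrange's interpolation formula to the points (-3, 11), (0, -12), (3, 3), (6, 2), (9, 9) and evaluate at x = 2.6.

Lagrange interpolation formula:
P(x) = Σ yᵢ × Lᵢ(x)
where Lᵢ(x) = Π_{j≠i} (x - xⱼ)/(xᵢ - xⱼ)

L_0(2.6) = (2.6 - 0)/(-3 - 0) × (2.6 - 3)/(-3 - 3) × (2.6 - 6)/(-3 - 6) × (2.6 - 9)/(-3 - 9) = -0.011641
L_1(2.6) = (2.6 - (-3))/(0 - (-3)) × (2.6 - 3)/(0 - 3) × (2.6 - 6)/(0 - 6) × (2.6 - 9)/(0 - 9) = 0.100293
L_2(2.6) = (2.6 - (-3))/(3 - (-3)) × (2.6 - 0)/(3 - 0) × (2.6 - 6)/(3 - 6) × (2.6 - 9)/(3 - 9) = 0.977857
L_3(2.6) = (2.6 - (-3))/(6 - (-3)) × (2.6 - 0)/(6 - 0) × (2.6 - 3)/(6 - 3) × (2.6 - 9)/(6 - 9) = -0.076695
L_4(2.6) = (2.6 - (-3))/(9 - (-3)) × (2.6 - 0)/(9 - 0) × (2.6 - 3)/(9 - 3) × (2.6 - 6)/(9 - 6) = 0.010186

P(2.6) = 11×L_0(2.6) + (-12)×L_1(2.6) + 3×L_2(2.6) + 2×L_3(2.6) + 9×L_4(2.6)
P(2.6) = 1.540286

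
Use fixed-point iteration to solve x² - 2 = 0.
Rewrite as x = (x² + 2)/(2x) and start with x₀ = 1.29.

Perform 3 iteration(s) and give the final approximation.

Equation: x² - 2 = 0
Fixed-point form: x = (x² + 2)/(2x)
x₀ = 1.29

x_1 = g(1.290000) = 1.420194
x_2 = g(1.420194) = 1.414226
x_3 = g(1.414226) = 1.414214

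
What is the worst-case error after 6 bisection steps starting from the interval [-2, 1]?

Bisection error bound: |error| ≤ (b-a)/2^n
|error| ≤ (1 - (-2))/2^6 = 3/2^6
|error| ≤ 0.0468750000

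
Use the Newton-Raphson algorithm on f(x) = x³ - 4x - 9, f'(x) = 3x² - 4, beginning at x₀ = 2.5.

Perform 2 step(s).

f(x) = x³ - 4x - 9
f'(x) = 3x² - 4
x₀ = 2.5

Newton-Raphson formula: x_{n+1} = x_n - f(x_n)/f'(x_n)

Iteration 1:
  f(2.500000) = -3.375000
  f'(2.500000) = 14.750000
  x_1 = 2.500000 - (-3.375000)/14.750000 = 2.728814
Iteration 2:
  f(2.728814) = 0.404647
  f'(2.728814) = 18.339270
  x_2 = 2.728814 - 0.404647/18.339270 = 2.706749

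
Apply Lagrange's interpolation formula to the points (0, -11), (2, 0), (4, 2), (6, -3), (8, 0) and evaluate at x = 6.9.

Lagrange interpolation formula:
P(x) = Σ yᵢ × Lᵢ(x)
where Lᵢ(x) = Π_{j≠i} (x - xⱼ)/(xᵢ - xⱼ)

L_0(6.9) = (6.9 - 2)/(0 - 2) × (6.9 - 4)/(0 - 4) × (6.9 - 6)/(0 - 6) × (6.9 - 8)/(0 - 8) = -0.036635
L_1(6.9) = (6.9 - 0)/(2 - 0) × (6.9 - 4)/(2 - 4) × (6.9 - 6)/(2 - 6) × (6.9 - 8)/(2 - 8) = 0.206353
L_2(6.9) = (6.9 - 0)/(4 - 0) × (6.9 - 2)/(4 - 2) × (6.9 - 6)/(4 - 6) × (6.9 - 8)/(4 - 8) = -0.522998
L_3(6.9) = (6.9 - 0)/(6 - 0) × (6.9 - 2)/(6 - 2) × (6.9 - 4)/(6 - 4) × (6.9 - 8)/(6 - 8) = 1.123478
L_4(6.9) = (6.9 - 0)/(8 - 0) × (6.9 - 2)/(8 - 2) × (6.9 - 4)/(8 - 4) × (6.9 - 6)/(8 - 6) = 0.229802

P(6.9) = (-11)×L_0(6.9) + 0×L_1(6.9) + 2×L_2(6.9) + (-3)×L_3(6.9) + 0×L_4(6.9)
P(6.9) = -4.013445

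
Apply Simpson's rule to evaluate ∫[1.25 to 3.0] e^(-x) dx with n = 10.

f(x) = e^(-x)
a = 1.25, b = 3.0, n = 10
h = (b - a)/n = 0.175000

Simpson's rule: (h/3)[f(x₀) + 4f(x₁) + 2f(x₂) + ... + f(xₙ)]

x_0 = 1.2500, f(x_0) = 0.286505, coefficient = 1
x_1 = 1.4250, f(x_1) = 0.240508, coefficient = 4
x_2 = 1.6000, f(x_2) = 0.201897, coefficient = 2
x_3 = 1.7750, f(x_3) = 0.169483, coefficient = 4
x_4 = 1.9500, f(x_4) = 0.142274, coefficient = 2
x_5 = 2.1250, f(x_5) = 0.119433, coefficient = 4
x_6 = 2.3000, f(x_6) = 0.100259, coefficient = 2
x_7 = 2.4750, f(x_7) = 0.084163, coefficient = 4
x_8 = 2.6500, f(x_8) = 0.070651, coefficient = 2
x_9 = 2.8250, f(x_9) = 0.059309, coefficient = 4
x_10 = 3.0000, f(x_10) = 0.049787, coefficient = 1

I ≈ (0.175000/3) × 4.058039 = 0.236719
Exact value: 0.236718
Error: 0.000001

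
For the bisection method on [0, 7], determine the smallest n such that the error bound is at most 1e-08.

We need (b-a)/2^n ≤ 1e-08
(7 - 0)/2^n ≤ 1e-08
7/2^n ≤ 1e-08
2^n ≥ 700000000
n ≥ log₂(700000000) = 29.38
n ≥ 30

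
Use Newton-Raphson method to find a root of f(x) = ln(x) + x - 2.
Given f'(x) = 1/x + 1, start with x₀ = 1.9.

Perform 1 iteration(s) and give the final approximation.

f(x) = ln(x) + x - 2
f'(x) = 1/x + 1
x₀ = 1.9

Newton-Raphson formula: x_{n+1} = x_n - f(x_n)/f'(x_n)

Iteration 1:
  f(1.900000) = 0.541854
  f'(1.900000) = 1.526316
  x_1 = 1.900000 - 0.541854/1.526316 = 1.544992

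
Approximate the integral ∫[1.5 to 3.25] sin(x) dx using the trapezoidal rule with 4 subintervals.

f(x) = sin(x)
a = 1.5, b = 3.25, n = 4
h = (b - a)/n = 0.437500

Trapezoidal rule: (h/2)[f(x₀) + 2f(x₁) + 2f(x₂) + ... + f(xₙ)]

x_0 = 1.5000, f(x_0) = 0.997495, coefficient = 1
x_1 = 1.9375, f(x_1) = 0.933514, coefficient = 2
x_2 = 2.3750, f(x_2) = 0.693685, coefficient = 2
x_3 = 2.8125, f(x_3) = 0.323185, coefficient = 2
x_4 = 3.2500, f(x_4) = -0.108195, coefficient = 1

I ≈ (0.437500/2) × 4.790067 = 1.047827
Exact value: 1.064867
Error: 0.017040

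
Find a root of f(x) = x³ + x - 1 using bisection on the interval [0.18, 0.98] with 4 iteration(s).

f(x) = x³ + x - 1
Initial interval: [0.18, 0.98]

Iteration 1:
  c_1 = (0.180000 + 0.980000)/2 = 0.580000
  f(c_1) = f(0.580000) = -0.224888
  f(a) × f(c) ≥ 0, new interval: [0.580000, 0.980000]
Iteration 2:
  c_2 = (0.580000 + 0.980000)/2 = 0.780000
  f(c_2) = f(0.780000) = 0.254552
  f(a) × f(c) < 0, new interval: [0.580000, 0.780000]
Iteration 3:
  c_3 = (0.580000 + 0.780000)/2 = 0.680000
  f(c_3) = f(0.680000) = -0.005568
  f(a) × f(c) ≥ 0, new interval: [0.680000, 0.780000]
Iteration 4:
  c_4 = (0.680000 + 0.780000)/2 = 0.730000
  f(c_4) = f(0.730000) = 0.119017
  f(a) × f(c) < 0, new interval: [0.680000, 0.730000]

After 4 iteration(s), the approximation is c_4 = 0.730000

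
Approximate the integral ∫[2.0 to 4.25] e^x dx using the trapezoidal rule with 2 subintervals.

f(x) = e^x
a = 2.0, b = 4.25, n = 2
h = (b - a)/n = 1.125000

Trapezoidal rule: (h/2)[f(x₀) + 2f(x₁) + 2f(x₂) + ... + f(xₙ)]

x_0 = 2.0000, f(x_0) = 7.389056, coefficient = 1
x_1 = 3.1250, f(x_1) = 22.759895, coefficient = 2
x_2 = 4.2500, f(x_2) = 70.105412, coefficient = 1

I ≈ (1.125000/2) × 123.014259 = 69.195520
Exact value: 62.716356
Error: 6.479164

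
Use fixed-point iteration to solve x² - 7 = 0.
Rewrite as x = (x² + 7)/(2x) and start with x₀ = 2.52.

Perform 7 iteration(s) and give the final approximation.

Equation: x² - 7 = 0
Fixed-point form: x = (x² + 7)/(2x)
x₀ = 2.52

x_1 = g(2.520000) = 2.648889
x_2 = g(2.648889) = 2.645753
x_3 = g(2.645753) = 2.645751
x_4 = g(2.645751) = 2.645751
x_5 = g(2.645751) = 2.645751
x_6 = g(2.645751) = 2.645751
x_7 = g(2.645751) = 2.645751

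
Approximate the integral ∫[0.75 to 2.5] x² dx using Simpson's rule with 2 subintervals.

f(x) = x²
a = 0.75, b = 2.5, n = 2
h = (b - a)/n = 0.875000

Simpson's rule: (h/3)[f(x₀) + 4f(x₁) + 2f(x₂) + ... + f(xₙ)]

x_0 = 0.7500, f(x_0) = 0.562500, coefficient = 1
x_1 = 1.6250, f(x_1) = 2.640625, coefficient = 4
x_2 = 2.5000, f(x_2) = 6.250000, coefficient = 1

I ≈ (0.875000/3) × 17.375000 = 5.067708
Exact value: 5.067708
Error: 0.000000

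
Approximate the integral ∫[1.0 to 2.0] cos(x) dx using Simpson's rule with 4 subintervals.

f(x) = cos(x)
a = 1.0, b = 2.0, n = 4
h = (b - a)/n = 0.250000

Simpson's rule: (h/3)[f(x₀) + 4f(x₁) + 2f(x₂) + ... + f(xₙ)]

x_0 = 1.0000, f(x_0) = 0.540302, coefficient = 1
x_1 = 1.2500, f(x_1) = 0.315322, coefficient = 4
x_2 = 1.5000, f(x_2) = 0.070737, coefficient = 2
x_3 = 1.7500, f(x_3) = -0.178246, coefficient = 4
x_4 = 2.0000, f(x_4) = -0.416147, coefficient = 1

I ≈ (0.250000/3) × 0.813935 = 0.067828
Exact value: 0.067826
Error: 0.000001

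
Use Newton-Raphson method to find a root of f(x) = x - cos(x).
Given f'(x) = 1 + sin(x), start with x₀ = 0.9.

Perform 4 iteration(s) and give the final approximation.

f(x) = x - cos(x)
f'(x) = 1 + sin(x)
x₀ = 0.9

Newton-Raphson formula: x_{n+1} = x_n - f(x_n)/f'(x_n)

Iteration 1:
  f(0.900000) = 0.278390
  f'(0.900000) = 1.783327
  x_1 = 0.900000 - 0.278390/1.783327 = 0.743893
Iteration 2:
  f(0.743893) = 0.008055
  f'(0.743893) = 1.677158
  x_2 = 0.743893 - 0.008055/1.677158 = 0.739090
Iteration 3:
  f(0.739090) = 0.000008
  f'(0.739090) = 1.673616
  x_3 = 0.739090 - 0.000008/1.673616 = 0.739085
Iteration 4:
  f(0.739085) = 0.000000
  f'(0.739085) = 1.673612
  x_4 = 0.739085 - 0.000000/1.673612 = 0.739085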